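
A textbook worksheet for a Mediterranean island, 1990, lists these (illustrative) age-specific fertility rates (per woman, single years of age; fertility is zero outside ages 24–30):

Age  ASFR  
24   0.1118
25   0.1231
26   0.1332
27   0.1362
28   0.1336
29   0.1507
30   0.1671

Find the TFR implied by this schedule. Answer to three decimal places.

Sum of ASFRs = 0.1118 + 0.1231 + 0.1332 + 0.1362 + 0.1336 + 0.1507 + 0.1671 = 0.9557
TFR = 0.9557

0.956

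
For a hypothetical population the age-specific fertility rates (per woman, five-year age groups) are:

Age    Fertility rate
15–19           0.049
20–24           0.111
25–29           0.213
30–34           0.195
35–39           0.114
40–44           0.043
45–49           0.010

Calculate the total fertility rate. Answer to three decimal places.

Sum of ASFRs = 0.049 + 0.111 + 0.213 + 0.195 + 0.114 + 0.043 + 0.010 = 0.735
TFR = 5 × 0.735 = 3.675

3.675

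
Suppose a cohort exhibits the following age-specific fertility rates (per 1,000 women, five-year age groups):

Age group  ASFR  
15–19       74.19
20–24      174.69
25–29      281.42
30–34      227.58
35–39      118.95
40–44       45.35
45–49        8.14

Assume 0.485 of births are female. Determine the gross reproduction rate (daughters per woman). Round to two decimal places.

2.26

Proportion female at birth = 0.485.
Sum of ASFRs = 74.19 + 174.69 + 281.42 + 227.58 + 118.95 + 45.35 + 8.14 = 930.32
TFR = 5 × 930.32 / 1000 = 4.6516
GRR = 0.485 × 4.6516 = 2.25603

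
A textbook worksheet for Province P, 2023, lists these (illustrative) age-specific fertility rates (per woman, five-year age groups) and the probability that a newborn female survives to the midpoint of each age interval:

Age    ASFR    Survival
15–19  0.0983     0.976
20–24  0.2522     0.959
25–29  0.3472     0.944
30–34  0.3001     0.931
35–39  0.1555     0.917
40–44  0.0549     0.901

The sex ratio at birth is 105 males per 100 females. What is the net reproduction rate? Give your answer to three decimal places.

2.773

Proportion female at birth = 100 / (100 + 105) = 0.48780.
Each age group contributes 5 × ASFR × survival:
  15–19: 5 × 0.0983 × 0.976 = 0.47970
  20–24: 5 × 0.2522 × 0.959 = 1.20930
  25–29: 5 × 0.3472 × 0.944 = 1.63878
  30–34: 5 × 0.3001 × 0.931 = 1.39697
  35–39: 5 × 0.1555 × 0.917 = 0.71297
  40–44: 5 × 0.0549 × 0.901 = 0.24732
Sum = 5.68504
NRR = 0.48780 × 5.68504 = 2.77316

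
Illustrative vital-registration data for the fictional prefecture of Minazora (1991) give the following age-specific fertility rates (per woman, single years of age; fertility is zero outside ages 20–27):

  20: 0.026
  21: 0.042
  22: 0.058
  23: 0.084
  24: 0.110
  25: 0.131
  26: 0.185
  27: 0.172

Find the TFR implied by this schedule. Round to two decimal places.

Sum of ASFRs = 0.026 + 0.042 + 0.058 + 0.084 + 0.110 + 0.131 + 0.185 + 0.172 = 0.808
TFR = 0.808

0.81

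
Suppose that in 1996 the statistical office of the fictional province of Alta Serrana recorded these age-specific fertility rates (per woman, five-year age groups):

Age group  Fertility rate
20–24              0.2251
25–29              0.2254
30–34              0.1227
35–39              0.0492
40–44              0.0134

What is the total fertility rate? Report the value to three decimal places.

3.179

Sum of ASFRs = 0.2251 + 0.2254 + 0.1227 + 0.0492 + 0.0134 = 0.6358
TFR = 5 × 0.6358 = 3.179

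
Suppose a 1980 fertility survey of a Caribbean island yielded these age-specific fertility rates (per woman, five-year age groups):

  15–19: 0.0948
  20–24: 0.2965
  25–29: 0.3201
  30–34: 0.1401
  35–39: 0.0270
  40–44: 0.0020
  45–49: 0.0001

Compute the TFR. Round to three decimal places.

Sum of ASFRs = 0.0948 + 0.2965 + 0.3201 + 0.1401 + 0.0270 + 0.0020 + 0.0001 = 0.8806
TFR = 5 × 0.8806 = 4.403

4.403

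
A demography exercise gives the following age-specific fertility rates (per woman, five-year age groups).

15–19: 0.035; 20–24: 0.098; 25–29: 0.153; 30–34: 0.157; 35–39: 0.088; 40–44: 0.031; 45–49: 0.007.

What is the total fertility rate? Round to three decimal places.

2.845

Sum of ASFRs = 0.035 + 0.098 + 0.153 + 0.157 + 0.088 + 0.031 + 0.007 = 0.569
TFR = 5 × 0.569 = 2.845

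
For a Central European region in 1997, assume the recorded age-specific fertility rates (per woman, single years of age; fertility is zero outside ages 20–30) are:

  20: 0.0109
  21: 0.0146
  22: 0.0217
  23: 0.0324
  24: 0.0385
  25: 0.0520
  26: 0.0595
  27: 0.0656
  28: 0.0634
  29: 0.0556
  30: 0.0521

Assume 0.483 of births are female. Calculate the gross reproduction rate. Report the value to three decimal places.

Proportion female at birth = 0.483.
Sum of ASFRs = 0.0109 + 0.0146 + 0.0217 + 0.0324 + 0.0385 + 0.0520 + 0.0595 + 0.0656 + 0.0634 + 0.0556 + 0.0521 = 0.4663
TFR = 0.4663
GRR = 0.483 × 0.4663 = 0.22522

0.225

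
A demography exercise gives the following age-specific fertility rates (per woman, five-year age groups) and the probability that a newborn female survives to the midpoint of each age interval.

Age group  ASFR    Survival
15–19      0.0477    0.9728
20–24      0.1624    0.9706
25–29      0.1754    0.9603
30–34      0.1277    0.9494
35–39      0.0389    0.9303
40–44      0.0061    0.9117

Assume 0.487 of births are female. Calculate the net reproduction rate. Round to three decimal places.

1.304

Proportion female at birth = 0.487.
Survival-weighted fertility by age (5·fₓ·Sₓ):
  15–19: 5 × 0.0477 × 0.9728 = 0.23201
  20–24: 5 × 0.1624 × 0.9706 = 0.78813
  25–29: 5 × 0.1754 × 0.9603 = 0.84218
  30–34: 5 × 0.1277 × 0.9494 = 0.60619
  35–39: 5 × 0.0389 × 0.9303 = 0.18094
  40–44: 5 × 0.0061 × 0.9117 = 0.02781
Sum = 2.67726
NRR = 0.487 × 2.67726 = 1.30383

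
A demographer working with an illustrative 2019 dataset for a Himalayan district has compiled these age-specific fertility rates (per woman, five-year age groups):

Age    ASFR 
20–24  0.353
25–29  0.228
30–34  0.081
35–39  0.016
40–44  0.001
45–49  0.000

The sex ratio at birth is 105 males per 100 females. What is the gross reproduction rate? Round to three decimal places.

1.656

Proportion female at birth = 100 / (100 + 105) = 0.48780.
Sum of ASFRs = 0.353 + 0.228 + 0.081 + 0.016 + 0.001 + 0.000 = 0.679
TFR = 5 × 0.679 = 3.395
GRR = 0.48780 × 3.395 = 1.65608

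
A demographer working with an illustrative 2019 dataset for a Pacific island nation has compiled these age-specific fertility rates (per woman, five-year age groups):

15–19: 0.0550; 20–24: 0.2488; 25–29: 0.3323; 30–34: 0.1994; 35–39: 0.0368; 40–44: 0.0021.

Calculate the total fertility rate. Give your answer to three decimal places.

Sum of ASFRs = 0.0550 + 0.2488 + 0.3323 + 0.1994 + 0.0368 + 0.0021 = 0.8744
TFR = 5 × 0.8744 = 4.372

4.372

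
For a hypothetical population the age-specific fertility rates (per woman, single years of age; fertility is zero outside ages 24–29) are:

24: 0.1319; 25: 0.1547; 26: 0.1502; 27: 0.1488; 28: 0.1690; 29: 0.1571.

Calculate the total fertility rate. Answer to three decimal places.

Sum of ASFRs = 0.1319 + 0.1547 + 0.1502 + 0.1488 + 0.1690 + 0.1571 = 0.9117
TFR = 0.9117

0.912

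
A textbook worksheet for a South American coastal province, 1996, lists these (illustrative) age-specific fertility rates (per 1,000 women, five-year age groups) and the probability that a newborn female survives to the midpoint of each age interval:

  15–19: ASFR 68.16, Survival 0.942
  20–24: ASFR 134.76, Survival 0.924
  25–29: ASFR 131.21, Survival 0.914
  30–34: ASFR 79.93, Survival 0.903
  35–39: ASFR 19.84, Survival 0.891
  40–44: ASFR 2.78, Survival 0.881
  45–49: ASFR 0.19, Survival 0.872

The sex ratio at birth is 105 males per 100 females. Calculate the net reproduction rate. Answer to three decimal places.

Proportion female at birth = 100 / (100 + 105) = 0.48780.
Per-age-group product (5 × ASFR × survival probability):
  15–19: 5 × 68.16/1000 × 0.942 = 0.32103
  20–24: 5 × 134.76/1000 × 0.924 = 0.62259
  25–29: 5 × 131.21/1000 × 0.914 = 0.59963
  30–34: 5 × 79.93/1000 × 0.903 = 0.36088
  35–39: 5 × 19.84/1000 × 0.891 = 0.08839
  40–44: 5 × 2.78/1000 × 0.881 = 0.01225
  45–49: 5 × 0.19/1000 × 0.872 = 0.00083
Sum = 2.00560
NRR = 0.48780 × 2.00560 = 0.97833
An NRR under 1 implies long-run decline under these rates.

0.978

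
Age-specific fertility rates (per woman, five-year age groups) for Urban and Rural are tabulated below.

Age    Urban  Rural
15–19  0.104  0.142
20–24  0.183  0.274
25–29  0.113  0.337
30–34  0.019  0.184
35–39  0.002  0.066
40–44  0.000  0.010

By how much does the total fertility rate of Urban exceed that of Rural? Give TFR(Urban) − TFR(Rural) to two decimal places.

-2.96

Urban:
  Sum of ASFRs = 0.104 + 0.183 + 0.113 + 0.019 + 0.002 + 0.000 = 0.421
  TFR = 5 × 0.421 = 2.105
Rural:
  Sum of ASFRs = 0.142 + 0.274 + 0.337 + 0.184 + 0.066 + 0.010 = 1.013
  TFR = 5 × 1.013 = 5.065
Difference = 2.105 − 5.065 = -2.96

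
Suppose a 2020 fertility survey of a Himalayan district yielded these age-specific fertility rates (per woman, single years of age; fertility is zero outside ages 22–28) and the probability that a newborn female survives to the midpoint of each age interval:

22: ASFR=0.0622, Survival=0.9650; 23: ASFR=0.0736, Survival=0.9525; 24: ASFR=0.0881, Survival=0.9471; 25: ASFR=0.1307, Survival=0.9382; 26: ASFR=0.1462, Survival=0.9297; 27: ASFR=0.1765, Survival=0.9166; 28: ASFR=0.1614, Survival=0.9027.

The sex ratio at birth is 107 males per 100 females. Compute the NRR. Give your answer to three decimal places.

Proportion female at birth = 100 / (100 + 107) = 0.48309.
Per-age-group product (1 × ASFR × survival probability):
  22: 1 × 0.0622 × 0.9650 = 0.06002
  23: 1 × 0.0736 × 0.9525 = 0.07010
  24: 1 × 0.0881 × 0.9471 = 0.08344
  25: 1 × 0.1307 × 0.9382 = 0.12262
  26: 1 × 0.1462 × 0.9297 = 0.13592
  27: 1 × 0.1765 × 0.9166 = 0.16178
  28: 1 × 0.1614 × 0.9027 = 0.14570
Sum = 0.77958
NRR = 0.48309 × 0.77958 = 0.37661

0.377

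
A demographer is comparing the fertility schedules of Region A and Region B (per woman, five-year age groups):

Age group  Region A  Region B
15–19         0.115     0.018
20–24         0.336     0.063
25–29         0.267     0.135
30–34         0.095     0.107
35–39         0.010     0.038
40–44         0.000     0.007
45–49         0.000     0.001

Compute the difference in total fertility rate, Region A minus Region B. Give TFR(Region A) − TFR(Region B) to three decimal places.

2.270

Region A:
  Sum of ASFRs = 0.115 + 0.336 + 0.267 + 0.095 + 0.010 + 0.000 + 0.000 = 0.823
  TFR = 5 × 0.823 = 4.115
Region B:
  Sum of ASFRs = 0.018 + 0.063 + 0.135 + 0.107 + 0.038 + 0.007 + 0.001 = 0.369
  TFR = 5 × 0.369 = 1.845
Difference = 4.115 − 1.845 = 2.27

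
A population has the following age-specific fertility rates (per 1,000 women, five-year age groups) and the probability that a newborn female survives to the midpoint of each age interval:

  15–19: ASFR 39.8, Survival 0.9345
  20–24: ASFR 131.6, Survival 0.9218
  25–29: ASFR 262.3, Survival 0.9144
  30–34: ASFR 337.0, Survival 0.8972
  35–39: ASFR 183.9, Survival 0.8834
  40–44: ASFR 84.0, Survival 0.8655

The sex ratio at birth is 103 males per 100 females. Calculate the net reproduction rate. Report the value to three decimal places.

2.305

Proportion female at birth = 100 / (100 + 103) = 0.49261.
Each age group contributes 5 × ASFR × survival:
  15–19: 5 × 39.8/1000 × 0.9345 = 0.18597
  20–24: 5 × 131.6/1000 × 0.9218 = 0.60654
  25–29: 5 × 262.3/1000 × 0.9144 = 1.19924
  30–34: 5 × 337.0/1000 × 0.8972 = 1.51178
  35–39: 5 × 183.9/1000 × 0.8834 = 0.81229
  40–44: 5 × 84.0/1000 × 0.8655 = 0.36351
Sum = 4.67933
NRR = 0.49261 × 4.67933 = 2.30508
An NRR exceeding 1 indicates intrinsic growth under these rates.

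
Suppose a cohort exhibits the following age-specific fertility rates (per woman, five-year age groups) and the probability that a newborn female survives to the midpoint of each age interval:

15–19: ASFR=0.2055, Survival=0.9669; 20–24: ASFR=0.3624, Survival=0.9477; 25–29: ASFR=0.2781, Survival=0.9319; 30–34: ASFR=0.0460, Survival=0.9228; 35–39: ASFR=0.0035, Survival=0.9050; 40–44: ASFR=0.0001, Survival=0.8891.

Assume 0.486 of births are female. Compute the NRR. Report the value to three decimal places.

2.058

Proportion female at birth = 0.486.
Per-age-group product (5 × ASFR × survival probability):
  15–19: 5 × 0.2055 × 0.9669 = 0.99349
  20–24: 5 × 0.3624 × 0.9477 = 1.71723
  25–29: 5 × 0.2781 × 0.9319 = 1.29581
  30–34: 5 × 0.0460 × 0.9228 = 0.21224
  35–39: 5 × 0.0035 × 0.9050 = 0.01584
  40–44: 5 × 0.0001 × 0.8891 = 0.00044
Sum = 4.23505
NRR = 0.486 × 4.23505 = 2.05823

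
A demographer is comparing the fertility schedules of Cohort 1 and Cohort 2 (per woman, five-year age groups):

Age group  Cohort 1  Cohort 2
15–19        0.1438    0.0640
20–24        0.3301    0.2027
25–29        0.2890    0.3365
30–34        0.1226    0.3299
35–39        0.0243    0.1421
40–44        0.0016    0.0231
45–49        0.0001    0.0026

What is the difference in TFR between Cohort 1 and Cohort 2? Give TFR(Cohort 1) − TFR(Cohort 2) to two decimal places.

-0.95

Cohort 1:
  Sum of ASFRs = 0.1438 + 0.3301 + 0.2890 + 0.1226 + 0.0243 + 0.0016 + 0.0001 = 0.9115
  TFR = 5 × 0.9115 = 4.5575
Cohort 2:
  Sum of ASFRs = 0.0640 + 0.2027 + 0.3365 + 0.3299 + 0.1421 + 0.0231 + 0.0026 = 1.1009
  TFR = 5 × 1.1009 = 5.5045
Difference = 4.5575 − 5.5045 = -0.947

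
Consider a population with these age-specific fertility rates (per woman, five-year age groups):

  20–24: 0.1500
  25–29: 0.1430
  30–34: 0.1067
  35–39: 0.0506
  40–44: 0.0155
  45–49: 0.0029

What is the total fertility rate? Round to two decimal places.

2.34

Sum of ASFRs = 0.1500 + 0.1430 + 0.1067 + 0.0506 + 0.0155 + 0.0029 = 0.4687
TFR = 5 × 0.4687 = 2.3435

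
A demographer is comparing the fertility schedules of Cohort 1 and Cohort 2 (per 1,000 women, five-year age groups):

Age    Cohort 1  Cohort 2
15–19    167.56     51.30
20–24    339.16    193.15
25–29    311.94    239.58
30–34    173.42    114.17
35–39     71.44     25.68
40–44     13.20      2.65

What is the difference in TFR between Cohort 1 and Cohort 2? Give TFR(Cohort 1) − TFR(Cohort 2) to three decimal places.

2.251

Cohort 1:
  Sum of ASFRs = 167.56 + 339.16 + 311.94 + 173.42 + 71.44 + 13.20 = 1076.72
  TFR = 5 × 1076.72 / 1000 = 5.3836
Cohort 2:
  Sum of ASFRs = 51.30 + 193.15 + 239.58 + 114.17 + 25.68 + 2.65 = 626.53
  TFR = 5 × 626.53 / 1000 = 3.13265
Difference = 5.3836 − 3.13265 = 2.25095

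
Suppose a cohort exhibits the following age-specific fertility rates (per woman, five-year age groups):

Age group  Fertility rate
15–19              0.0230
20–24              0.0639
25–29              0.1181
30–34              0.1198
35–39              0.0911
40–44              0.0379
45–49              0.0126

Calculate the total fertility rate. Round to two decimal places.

Sum of ASFRs = 0.0230 + 0.0639 + 0.1181 + 0.1198 + 0.0911 + 0.0379 + 0.0126 = 0.4664
TFR = 5 × 0.4664 = 2.332

2.33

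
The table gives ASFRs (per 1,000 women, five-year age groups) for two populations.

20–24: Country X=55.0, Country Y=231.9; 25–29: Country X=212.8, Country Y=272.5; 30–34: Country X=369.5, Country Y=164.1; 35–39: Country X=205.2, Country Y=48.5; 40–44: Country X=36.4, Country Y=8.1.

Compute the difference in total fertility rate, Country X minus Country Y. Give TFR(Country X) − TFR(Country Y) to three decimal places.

Country X:
  Sum of ASFRs = 55.0 + 212.8 + 369.5 + 205.2 + 36.4 = 878.9
  TFR = 5 × 878.9 / 1000 = 4.3945
Country Y:
  Sum of ASFRs = 231.9 + 272.5 + 164.1 + 48.5 + 8.1 = 725.1
  TFR = 5 × 725.1 / 1000 = 3.6255
Difference = 4.3945 − 3.6255 = 0.769

0.769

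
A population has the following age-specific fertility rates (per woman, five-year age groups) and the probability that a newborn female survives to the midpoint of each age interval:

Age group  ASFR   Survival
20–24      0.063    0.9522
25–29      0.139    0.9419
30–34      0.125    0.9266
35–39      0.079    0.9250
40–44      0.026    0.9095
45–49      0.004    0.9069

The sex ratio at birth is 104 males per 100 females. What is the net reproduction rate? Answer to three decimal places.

0.998

Proportion female at birth = 100 / (100 + 104) = 0.49020.
Survival-weighted fertility by age (5·fₓ·Sₓ):
  20–24: 5 × 0.063 × 0.9522 = 0.29994
  25–29: 5 × 0.139 × 0.9419 = 0.65462
  30–34: 5 × 0.125 × 0.9266 = 0.57913
  35–39: 5 × 0.079 × 0.9250 = 0.36538
  40–44: 5 × 0.026 × 0.9095 = 0.11824
  45–49: 5 × 0.004 × 0.9069 = 0.01814
Sum = 2.03545
NRR = 0.49020 × 2.03545 = 0.99778
With NRR below 1 the population is below replacement fertility.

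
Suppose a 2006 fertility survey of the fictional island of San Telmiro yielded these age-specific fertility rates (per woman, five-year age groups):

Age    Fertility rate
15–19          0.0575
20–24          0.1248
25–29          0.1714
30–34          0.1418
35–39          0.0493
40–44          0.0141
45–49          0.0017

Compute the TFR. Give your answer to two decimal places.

2.80

Sum of ASFRs = 0.0575 + 0.1248 + 0.1714 + 0.1418 + 0.0493 + 0.0141 + 0.0017 = 0.5606
TFR = 5 × 0.5606 = 2.803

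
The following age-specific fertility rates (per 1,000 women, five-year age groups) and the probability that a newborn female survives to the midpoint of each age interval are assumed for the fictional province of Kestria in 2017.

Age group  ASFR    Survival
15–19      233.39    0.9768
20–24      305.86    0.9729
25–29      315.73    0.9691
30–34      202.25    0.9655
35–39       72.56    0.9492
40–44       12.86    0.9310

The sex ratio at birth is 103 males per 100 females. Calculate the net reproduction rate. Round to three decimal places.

Proportion female at birth = 100 / (100 + 103) = 0.49261.
Each age group contributes 5 × ASFR × survival:
  15–19: 5 × 233.39/1000 × 0.9768 = 1.13988
  20–24: 5 × 305.86/1000 × 0.9729 = 1.48786
  25–29: 5 × 315.73/1000 × 0.9691 = 1.52987
  30–34: 5 × 202.25/1000 × 0.9655 = 0.97636
  35–39: 5 × 72.56/1000 × 0.9492 = 0.34437
  40–44: 5 × 12.86/1000 × 0.9310 = 0.05986
Sum = 5.53820
NRR = 0.49261 × 5.53820 = 2.72817
An NRR exceeding 1 indicates intrinsic growth under these rates.

2.728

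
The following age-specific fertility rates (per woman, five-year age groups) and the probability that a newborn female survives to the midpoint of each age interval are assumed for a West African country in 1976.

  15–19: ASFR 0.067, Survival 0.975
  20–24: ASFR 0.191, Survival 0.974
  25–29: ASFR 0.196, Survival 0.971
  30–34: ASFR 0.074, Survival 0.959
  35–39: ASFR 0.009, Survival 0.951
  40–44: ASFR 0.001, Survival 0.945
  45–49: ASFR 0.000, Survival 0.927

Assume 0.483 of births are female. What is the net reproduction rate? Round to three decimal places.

1.261

Proportion female at birth = 0.483.
Weighting each age-specific rate by interval width and survival:
  15–19: 5 × 0.067 × 0.975 = 0.32663
  20–24: 5 × 0.191 × 0.974 = 0.93017
  25–29: 5 × 0.196 × 0.971 = 0.95158
  30–34: 5 × 0.074 × 0.959 = 0.35483
  35–39: 5 × 0.009 × 0.951 = 0.04280
  40–44: 5 × 0.001 × 0.945 = 0.00473
  45–49: 5 × 0.000 × 0.927 = 0.00000
Sum = 2.61074
NRR = 0.483 × 2.61074 = 1.26099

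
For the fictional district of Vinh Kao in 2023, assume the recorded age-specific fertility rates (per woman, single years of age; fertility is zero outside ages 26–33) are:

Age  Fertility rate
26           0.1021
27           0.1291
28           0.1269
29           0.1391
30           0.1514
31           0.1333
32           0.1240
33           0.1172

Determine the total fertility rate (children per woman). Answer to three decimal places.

Sum of ASFRs = 0.1021 + 0.1291 + 0.1269 + 0.1391 + 0.1514 + 0.1333 + 0.1240 + 0.1172 = 1.0231
TFR = 1.0231

1.023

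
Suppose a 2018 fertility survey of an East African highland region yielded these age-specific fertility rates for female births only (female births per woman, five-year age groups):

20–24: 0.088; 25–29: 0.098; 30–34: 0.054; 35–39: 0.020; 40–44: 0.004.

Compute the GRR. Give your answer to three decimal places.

1.320

Sum of female ASFRs = 0.088 + 0.098 + 0.054 + 0.020 + 0.004 = 0.264
GRR = 5 × 0.264 = 1.32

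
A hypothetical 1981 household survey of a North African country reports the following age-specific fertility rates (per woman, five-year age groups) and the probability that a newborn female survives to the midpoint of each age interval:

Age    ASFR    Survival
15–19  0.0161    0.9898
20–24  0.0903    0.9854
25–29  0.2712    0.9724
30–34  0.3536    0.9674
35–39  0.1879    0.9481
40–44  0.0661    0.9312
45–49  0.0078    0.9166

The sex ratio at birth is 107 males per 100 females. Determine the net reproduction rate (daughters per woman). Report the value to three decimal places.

2.313

Proportion female at birth = 100 / (100 + 107) = 0.48309.
Weighting each age-specific rate by interval width and survival:
  15–19: 5 × 0.0161 × 0.9898 = 0.07968
  20–24: 5 × 0.0903 × 0.9854 = 0.44491
  25–29: 5 × 0.2712 × 0.9724 = 1.31857
  30–34: 5 × 0.3536 × 0.9674 = 1.71036
  35–39: 5 × 0.1879 × 0.9481 = 0.89074
  40–44: 5 × 0.0661 × 0.9312 = 0.30776
  45–49: 5 × 0.0078 × 0.9166 = 0.03575
Sum = 4.78777
NRR = 0.48309 × 4.78777 = 2.31292
NRR > 1, so each generation more than replaces itself.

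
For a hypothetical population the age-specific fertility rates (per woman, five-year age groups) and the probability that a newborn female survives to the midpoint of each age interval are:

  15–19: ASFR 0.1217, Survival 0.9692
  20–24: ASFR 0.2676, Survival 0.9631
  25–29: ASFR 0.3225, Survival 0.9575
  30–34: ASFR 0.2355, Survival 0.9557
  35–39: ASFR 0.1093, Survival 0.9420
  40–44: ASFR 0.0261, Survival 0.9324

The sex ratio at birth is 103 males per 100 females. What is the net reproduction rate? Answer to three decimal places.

2.554

Proportion female at birth = 100 / (100 + 103) = 0.49261.
Survival-weighted fertility by age (5·fₓ·Sₓ):
  15–19: 5 × 0.1217 × 0.9692 = 0.58976
  20–24: 5 × 0.2676 × 0.9631 = 1.28863
  25–29: 5 × 0.3225 × 0.9575 = 1.54397
  30–34: 5 × 0.2355 × 0.9557 = 1.12534
  35–39: 5 × 0.1093 × 0.9420 = 0.51480
  40–44: 5 × 0.0261 × 0.9324 = 0.12168
Sum = 5.18418
NRR = 0.49261 × 5.18418 = 2.55378
NRR > 1, so each generation more than replaces itself.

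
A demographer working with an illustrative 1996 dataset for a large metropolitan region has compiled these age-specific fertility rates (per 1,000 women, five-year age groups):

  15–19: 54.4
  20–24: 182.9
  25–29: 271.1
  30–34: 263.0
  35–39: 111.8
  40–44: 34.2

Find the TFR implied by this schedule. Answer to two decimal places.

4.59

Sum of ASFRs = 54.4 + 182.9 + 271.1 + 263.0 + 111.8 + 34.2 = 917.4
TFR = 5 × 917.4 / 1000 = 4.587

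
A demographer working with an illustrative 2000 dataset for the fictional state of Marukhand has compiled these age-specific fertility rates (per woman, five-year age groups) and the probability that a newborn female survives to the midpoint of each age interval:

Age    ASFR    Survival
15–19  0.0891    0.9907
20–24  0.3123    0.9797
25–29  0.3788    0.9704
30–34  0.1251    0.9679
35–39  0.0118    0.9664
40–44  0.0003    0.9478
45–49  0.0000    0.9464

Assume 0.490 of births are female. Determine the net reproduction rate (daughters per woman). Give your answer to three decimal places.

2.192

Proportion female at birth = 0.490.
Survival-weighted fertility by age (5·fₓ·Sₓ):
  15–19: 5 × 0.0891 × 0.9907 = 0.44136
  20–24: 5 × 0.3123 × 0.9797 = 1.52980
  25–29: 5 × 0.3788 × 0.9704 = 1.83794
  30–34: 5 × 0.1251 × 0.9679 = 0.60542
  35–39: 5 × 0.0118 × 0.9664 = 0.05702
  40–44: 5 × 0.0003 × 0.9478 = 0.00142
  45–49: 5 × 0.0000 × 0.9464 = 0.00000
Sum = 4.47296
NRR = 0.490 × 4.47296 = 2.19175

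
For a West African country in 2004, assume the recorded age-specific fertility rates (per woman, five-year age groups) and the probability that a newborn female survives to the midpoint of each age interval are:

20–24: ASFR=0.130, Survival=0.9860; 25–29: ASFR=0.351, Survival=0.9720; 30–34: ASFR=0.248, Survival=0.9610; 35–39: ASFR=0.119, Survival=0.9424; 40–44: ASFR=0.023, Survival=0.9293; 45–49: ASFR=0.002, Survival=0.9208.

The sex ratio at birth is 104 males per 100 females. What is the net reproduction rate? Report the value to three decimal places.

Proportion female at birth = 100 / (100 + 104) = 0.49020.
Per-age-group product (5 × ASFR × survival probability):
  20–24: 5 × 0.130 × 0.9860 = 0.64090
  25–29: 5 × 0.351 × 0.9720 = 1.70586
  30–34: 5 × 0.248 × 0.9610 = 1.19164
  35–39: 5 × 0.119 × 0.9424 = 0.56073
  40–44: 5 × 0.023 × 0.9293 = 0.10687
  45–49: 5 × 0.002 × 0.9208 = 0.00921
Sum = 4.21521
NRR = 0.49020 × 4.21521 = 2.06630

2.066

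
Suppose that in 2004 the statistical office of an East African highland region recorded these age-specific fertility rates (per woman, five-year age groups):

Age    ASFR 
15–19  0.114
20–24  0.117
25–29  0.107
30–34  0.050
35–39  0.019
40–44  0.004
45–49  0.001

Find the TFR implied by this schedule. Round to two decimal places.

2.06

Sum of ASFRs = 0.114 + 0.117 + 0.107 + 0.050 + 0.019 + 0.004 + 0.001 = 0.412
TFR = 5 × 0.412 = 2.06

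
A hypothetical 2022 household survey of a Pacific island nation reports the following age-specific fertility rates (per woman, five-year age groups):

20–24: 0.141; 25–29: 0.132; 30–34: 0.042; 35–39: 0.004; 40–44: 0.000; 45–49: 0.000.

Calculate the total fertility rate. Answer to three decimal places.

Sum of ASFRs = 0.141 + 0.132 + 0.042 + 0.004 + 0.000 + 0.000 = 0.319
TFR = 5 × 0.319 = 1.595

1.595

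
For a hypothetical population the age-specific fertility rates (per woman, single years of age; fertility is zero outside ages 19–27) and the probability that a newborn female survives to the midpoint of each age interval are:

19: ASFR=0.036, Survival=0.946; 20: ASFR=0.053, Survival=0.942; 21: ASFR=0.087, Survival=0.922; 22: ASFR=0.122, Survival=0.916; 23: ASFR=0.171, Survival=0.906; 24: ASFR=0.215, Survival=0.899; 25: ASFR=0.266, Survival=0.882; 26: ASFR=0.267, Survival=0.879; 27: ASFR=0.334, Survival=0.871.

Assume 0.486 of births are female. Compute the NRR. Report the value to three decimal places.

Proportion female at birth = 0.486.
Weighting each age-specific rate by interval width and survival:
  19: 1 × 0.036 × 0.946 = 0.03406
  20: 1 × 0.053 × 0.942 = 0.04993
  21: 1 × 0.087 × 0.922 = 0.08021
  22: 1 × 0.122 × 0.916 = 0.11175
  23: 1 × 0.171 × 0.906 = 0.15493
  24: 1 × 0.215 × 0.899 = 0.19329
  25: 1 × 0.266 × 0.882 = 0.23461
  26: 1 × 0.267 × 0.879 = 0.23469
  27: 1 × 0.334 × 0.871 = 0.29091
Sum = 1.38438
NRR = 0.486 × 1.38438 = 0.67281

0.673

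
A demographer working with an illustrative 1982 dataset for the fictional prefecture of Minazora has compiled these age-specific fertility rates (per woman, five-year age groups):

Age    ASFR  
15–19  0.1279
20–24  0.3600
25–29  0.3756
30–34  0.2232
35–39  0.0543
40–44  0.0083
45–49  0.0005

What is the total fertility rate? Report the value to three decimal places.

Sum of ASFRs = 0.1279 + 0.3600 + 0.3756 + 0.2232 + 0.0543 + 0.0083 + 0.0005 = 1.1498
TFR = 5 × 1.1498 = 5.749

5.749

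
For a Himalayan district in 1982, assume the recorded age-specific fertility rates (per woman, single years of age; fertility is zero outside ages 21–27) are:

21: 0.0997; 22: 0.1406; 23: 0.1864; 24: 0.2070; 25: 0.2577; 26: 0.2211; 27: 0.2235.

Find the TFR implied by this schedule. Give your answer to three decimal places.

Sum of ASFRs = 0.0997 + 0.1406 + 0.1864 + 0.2070 + 0.2577 + 0.2211 + 0.2235 = 1.3360
TFR = 1.336

1.336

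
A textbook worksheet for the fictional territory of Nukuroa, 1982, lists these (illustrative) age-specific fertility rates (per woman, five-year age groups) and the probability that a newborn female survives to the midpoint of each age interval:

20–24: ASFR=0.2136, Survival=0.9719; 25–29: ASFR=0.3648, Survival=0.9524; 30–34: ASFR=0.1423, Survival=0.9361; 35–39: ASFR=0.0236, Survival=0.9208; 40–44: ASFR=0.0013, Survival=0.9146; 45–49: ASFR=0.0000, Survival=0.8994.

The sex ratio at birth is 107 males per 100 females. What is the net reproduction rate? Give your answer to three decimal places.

Proportion female at birth = 100 / (100 + 107) = 0.48309.
Survival-weighted fertility by age (5·fₓ·Sₓ):
  20–24: 5 × 0.2136 × 0.9719 = 1.03799
  25–29: 5 × 0.3648 × 0.9524 = 1.73718
  30–34: 5 × 0.1423 × 0.9361 = 0.66604
  35–39: 5 × 0.0236 × 0.9208 = 0.10865
  40–44: 5 × 0.0013 × 0.9146 = 0.00594
  45–49: 5 × 0.0000 × 0.8994 = 0.00000
Sum = 3.55580
NRR = 0.48309 × 3.55580 = 1.71777
An NRR exceeding 1 indicates intrinsic growth under these rates.

1.718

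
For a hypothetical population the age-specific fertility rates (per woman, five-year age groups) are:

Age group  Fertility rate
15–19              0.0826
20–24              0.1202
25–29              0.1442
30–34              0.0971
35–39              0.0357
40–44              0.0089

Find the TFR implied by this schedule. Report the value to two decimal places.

Sum of ASFRs = 0.0826 + 0.1202 + 0.1442 + 0.0971 + 0.0357 + 0.0089 = 0.4887
TFR = 5 × 0.4887 = 2.4435

2.44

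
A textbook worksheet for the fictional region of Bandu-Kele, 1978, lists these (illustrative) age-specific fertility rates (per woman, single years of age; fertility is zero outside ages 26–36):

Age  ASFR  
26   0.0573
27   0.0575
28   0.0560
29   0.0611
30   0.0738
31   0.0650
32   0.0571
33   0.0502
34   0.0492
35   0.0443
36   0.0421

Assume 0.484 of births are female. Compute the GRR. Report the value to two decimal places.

Proportion female at birth = 0.484.
Sum of ASFRs = 0.0573 + 0.0575 + 0.0560 + 0.0611 + 0.0738 + 0.0650 + 0.0571 + 0.0502 + 0.0492 + 0.0443 + 0.0421 = 0.6136
TFR = 0.6136
GRR = 0.484 × 0.6136 = 0.29698

0.30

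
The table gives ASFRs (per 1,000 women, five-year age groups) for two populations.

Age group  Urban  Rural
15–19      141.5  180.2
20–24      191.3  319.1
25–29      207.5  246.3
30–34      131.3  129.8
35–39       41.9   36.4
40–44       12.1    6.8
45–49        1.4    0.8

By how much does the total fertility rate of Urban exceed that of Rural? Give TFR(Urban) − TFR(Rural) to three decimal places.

Urban:
  Sum of ASFRs = 141.5 + 191.3 + 207.5 + 131.3 + 41.9 + 12.1 + 1.4 = 727.0
  TFR = 5 × 727.0 / 1000 = 3.635
Rural:
  Sum of ASFRs = 180.2 + 319.1 + 246.3 + 129.8 + 36.4 + 6.8 + 0.8 = 919.4
  TFR = 5 × 919.4 / 1000 = 4.597
Difference = 3.635 − 4.597 = -0.962

-0.962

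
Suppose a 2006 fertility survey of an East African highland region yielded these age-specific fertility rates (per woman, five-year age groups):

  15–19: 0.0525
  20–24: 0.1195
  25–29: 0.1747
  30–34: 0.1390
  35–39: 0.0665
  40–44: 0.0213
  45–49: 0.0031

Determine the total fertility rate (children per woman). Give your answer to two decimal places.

Sum of ASFRs = 0.0525 + 0.1195 + 0.1747 + 0.1390 + 0.0665 + 0.0213 + 0.0031 = 0.5766
TFR = 5 × 0.5766 = 2.883

2.88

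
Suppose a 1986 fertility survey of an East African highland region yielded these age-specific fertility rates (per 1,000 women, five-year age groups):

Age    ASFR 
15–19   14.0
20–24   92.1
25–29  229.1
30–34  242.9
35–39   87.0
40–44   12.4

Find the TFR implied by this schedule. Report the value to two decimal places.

3.39

Sum of ASFRs = 14.0 + 92.1 + 229.1 + 242.9 + 87.0 + 12.4 = 677.5
TFR = 5 × 677.5 / 1000 = 3.3875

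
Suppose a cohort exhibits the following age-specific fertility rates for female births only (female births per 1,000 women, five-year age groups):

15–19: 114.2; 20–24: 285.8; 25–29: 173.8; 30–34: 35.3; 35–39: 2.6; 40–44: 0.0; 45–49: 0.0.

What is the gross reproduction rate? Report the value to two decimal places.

3.06

Sum of female ASFRs = 114.2 + 285.8 + 173.8 + 35.3 + 2.6 + 0.0 + 0.0 = 611.7
GRR = 5 × 611.7 / 1000 = 3.0585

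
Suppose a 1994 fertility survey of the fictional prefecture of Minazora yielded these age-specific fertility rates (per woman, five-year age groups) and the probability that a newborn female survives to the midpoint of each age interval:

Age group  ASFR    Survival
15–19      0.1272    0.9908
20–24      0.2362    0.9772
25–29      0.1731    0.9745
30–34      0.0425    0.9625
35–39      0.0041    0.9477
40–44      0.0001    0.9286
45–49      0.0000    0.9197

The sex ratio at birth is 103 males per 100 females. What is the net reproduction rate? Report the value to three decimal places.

1.405

Proportion female at birth = 100 / (100 + 103) = 0.49261.
Survival-weighted fertility by age (5·fₓ·Sₓ):
  15–19: 5 × 0.1272 × 0.9908 = 0.63015
  20–24: 5 × 0.2362 × 0.9772 = 1.15407
  25–29: 5 × 0.1731 × 0.9745 = 0.84343
  30–34: 5 × 0.0425 × 0.9625 = 0.20453
  35–39: 5 × 0.0041 × 0.9477 = 0.01943
  40–44: 5 × 0.0001 × 0.9286 = 0.00046
  45–49: 5 × 0.0000 × 0.9197 = 0.00000
Sum = 2.85207
NRR = 0.49261 × 2.85207 = 1.40496
An NRR exceeding 1 indicates intrinsic growth under these rates.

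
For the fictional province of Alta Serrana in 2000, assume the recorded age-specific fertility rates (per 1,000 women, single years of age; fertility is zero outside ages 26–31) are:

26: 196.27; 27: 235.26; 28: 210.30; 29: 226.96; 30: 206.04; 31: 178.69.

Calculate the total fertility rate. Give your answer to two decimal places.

1.25

Sum of ASFRs = 196.27 + 235.26 + 210.30 + 226.96 + 206.04 + 178.69 = 1253.52
TFR = 1253.52 / 1000 = 1.25352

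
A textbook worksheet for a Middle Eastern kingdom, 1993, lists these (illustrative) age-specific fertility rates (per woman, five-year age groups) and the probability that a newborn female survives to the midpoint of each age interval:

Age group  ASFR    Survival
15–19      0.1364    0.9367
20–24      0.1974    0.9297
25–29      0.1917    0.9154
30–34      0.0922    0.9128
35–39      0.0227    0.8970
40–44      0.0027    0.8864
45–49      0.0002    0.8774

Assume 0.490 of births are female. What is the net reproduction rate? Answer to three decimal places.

1.455

Proportion female at birth = 0.490.
Per-age-group product (5 × ASFR × survival probability):
  15–19: 5 × 0.1364 × 0.9367 = 0.63883
  20–24: 5 × 0.1974 × 0.9297 = 0.91761
  25–29: 5 × 0.1917 × 0.9154 = 0.87741
  30–34: 5 × 0.0922 × 0.9128 = 0.42080
  35–39: 5 × 0.0227 × 0.8970 = 0.10181
  40–44: 5 × 0.0027 × 0.8864 = 0.01197
  45–49: 5 × 0.0002 × 0.8774 = 0.00088
Sum = 2.96931
NRR = 0.490 × 2.96931 = 1.45496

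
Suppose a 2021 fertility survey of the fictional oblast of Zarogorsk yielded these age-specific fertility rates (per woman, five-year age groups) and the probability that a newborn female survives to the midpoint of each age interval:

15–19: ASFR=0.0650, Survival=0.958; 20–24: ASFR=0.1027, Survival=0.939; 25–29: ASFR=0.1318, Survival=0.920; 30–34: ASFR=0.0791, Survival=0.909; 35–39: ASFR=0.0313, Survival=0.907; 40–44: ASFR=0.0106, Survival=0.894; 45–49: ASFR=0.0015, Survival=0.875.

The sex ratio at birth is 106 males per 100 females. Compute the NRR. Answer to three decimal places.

Proportion female at birth = 100 / (100 + 106) = 0.48544.
Each age group contributes 5 × ASFR × survival:
  15–19: 5 × 0.0650 × 0.958 = 0.31135
  20–24: 5 × 0.1027 × 0.939 = 0.48218
  25–29: 5 × 0.1318 × 0.920 = 0.60628
  30–34: 5 × 0.0791 × 0.909 = 0.35951
  35–39: 5 × 0.0313 × 0.907 = 0.14195
  40–44: 5 × 0.0106 × 0.894 = 0.04738
  45–49: 5 × 0.0015 × 0.875 = 0.00656
Sum = 1.95521
NRR = 0.48544 × 1.95521 = 0.94914
An NRR under 1 implies long-run decline under these rates.

0.949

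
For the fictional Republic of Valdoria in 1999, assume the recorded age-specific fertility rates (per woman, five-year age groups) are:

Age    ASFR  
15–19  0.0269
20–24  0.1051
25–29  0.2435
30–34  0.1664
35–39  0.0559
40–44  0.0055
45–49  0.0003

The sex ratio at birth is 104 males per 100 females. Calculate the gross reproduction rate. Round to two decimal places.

1.48

Proportion female at birth = 100 / (100 + 104) = 0.49020.
Sum of ASFRs = 0.0269 + 0.1051 + 0.2435 + 0.1664 + 0.0559 + 0.0055 + 0.0003 = 0.6036
TFR = 5 × 0.6036 = 3.018
GRR = 0.49020 × 3.018 = 1.47942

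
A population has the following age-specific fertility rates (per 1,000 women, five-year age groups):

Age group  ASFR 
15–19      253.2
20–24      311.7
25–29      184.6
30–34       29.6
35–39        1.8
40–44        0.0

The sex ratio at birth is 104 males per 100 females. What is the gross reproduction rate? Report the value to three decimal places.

Proportion female at birth = 100 / (100 + 104) = 0.49020.
Sum of ASFRs = 253.2 + 311.7 + 184.6 + 29.6 + 1.8 + 0.0 = 780.9
TFR = 5 × 780.9 / 1000 = 3.9045
GRR = 0.49020 × 3.9045 = 1.91399

1.914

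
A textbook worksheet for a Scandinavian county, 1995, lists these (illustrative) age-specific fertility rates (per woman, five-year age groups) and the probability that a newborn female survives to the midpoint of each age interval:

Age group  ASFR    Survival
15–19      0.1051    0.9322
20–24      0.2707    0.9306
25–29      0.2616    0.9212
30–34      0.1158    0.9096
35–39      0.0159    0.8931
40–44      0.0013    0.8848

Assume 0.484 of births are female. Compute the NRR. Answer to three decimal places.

Proportion female at birth = 0.484.
Survival-weighted fertility by age (5·fₓ·Sₓ):
  15–19: 5 × 0.1051 × 0.9322 = 0.48987
  20–24: 5 × 0.2707 × 0.9306 = 1.25957
  25–29: 5 × 0.2616 × 0.9212 = 1.20493
  30–34: 5 × 0.1158 × 0.9096 = 0.52666
  35–39: 5 × 0.0159 × 0.8931 = 0.07100
  40–44: 5 × 0.0013 × 0.8848 = 0.00575
Sum = 3.55778
NRR = 0.484 × 3.55778 = 1.72197

1.722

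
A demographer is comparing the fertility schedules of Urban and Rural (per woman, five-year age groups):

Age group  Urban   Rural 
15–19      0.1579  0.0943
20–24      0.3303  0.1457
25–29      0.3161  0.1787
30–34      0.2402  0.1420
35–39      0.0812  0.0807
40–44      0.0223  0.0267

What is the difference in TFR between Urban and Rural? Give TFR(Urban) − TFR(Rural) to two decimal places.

Urban:
  Sum of ASFRs = 0.1579 + 0.3303 + 0.3161 + 0.2402 + 0.0812 + 0.0223 = 1.1480
  TFR = 5 × 1.1480 = 5.74
Rural:
  Sum of ASFRs = 0.0943 + 0.1457 + 0.1787 + 0.1420 + 0.0807 + 0.0267 = 0.6681
  TFR = 5 × 0.6681 = 3.3405
Difference = 5.74 − 3.3405 = 2.3995

2.40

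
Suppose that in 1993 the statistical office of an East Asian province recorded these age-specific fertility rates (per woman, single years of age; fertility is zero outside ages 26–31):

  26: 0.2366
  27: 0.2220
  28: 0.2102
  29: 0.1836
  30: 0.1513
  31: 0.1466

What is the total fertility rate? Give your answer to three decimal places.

1.150

Sum of ASFRs = 0.2366 + 0.2220 + 0.2102 + 0.1836 + 0.1513 + 0.1466 = 1.1503
TFR = 1.1503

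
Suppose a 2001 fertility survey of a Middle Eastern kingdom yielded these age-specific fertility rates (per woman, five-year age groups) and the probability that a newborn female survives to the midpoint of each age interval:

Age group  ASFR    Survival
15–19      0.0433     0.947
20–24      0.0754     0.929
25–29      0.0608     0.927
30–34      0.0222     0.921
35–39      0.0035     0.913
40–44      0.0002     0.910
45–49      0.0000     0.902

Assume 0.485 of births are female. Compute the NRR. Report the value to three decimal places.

Proportion female at birth = 0.485.
Each age group contributes 5 × ASFR × survival:
  15–19: 5 × 0.0433 × 0.947 = 0.20503
  20–24: 5 × 0.0754 × 0.929 = 0.35023
  25–29: 5 × 0.0608 × 0.927 = 0.28181
  30–34: 5 × 0.0222 × 0.921 = 0.10223
  35–39: 5 × 0.0035 × 0.913 = 0.01598
  40–44: 5 × 0.0002 × 0.910 = 0.00091
  45–49: 5 × 0.0000 × 0.902 = 0.00000
Sum = 0.95619
NRR = 0.485 × 0.95619 = 0.46375
NRR < 1, so the cohort does not fully replace itself.

0.464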